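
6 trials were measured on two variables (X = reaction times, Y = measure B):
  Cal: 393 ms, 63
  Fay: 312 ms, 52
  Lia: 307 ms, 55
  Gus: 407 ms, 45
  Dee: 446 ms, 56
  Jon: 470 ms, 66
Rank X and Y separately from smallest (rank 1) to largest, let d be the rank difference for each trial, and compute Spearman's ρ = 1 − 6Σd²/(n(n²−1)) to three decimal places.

Ranks of variable 1: 3, 2, 1, 4, 5, 6
Ranks of variable 2: 5, 2, 3, 1, 4, 6
d = r₁ − r₂: -2, 0, -2, 3, 1, 0
d²: 4, 0, 4, 9, 1, 0; Σd² = 18
ρ = 1 − 6·18/(6·35) = 1 − 108/210 = 0.486

0.486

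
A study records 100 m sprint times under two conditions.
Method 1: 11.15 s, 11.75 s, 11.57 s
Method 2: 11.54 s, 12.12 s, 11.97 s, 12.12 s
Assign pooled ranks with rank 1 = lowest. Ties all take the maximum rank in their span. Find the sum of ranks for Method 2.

Sorted (ascending): 11.15, 11.54, 11.57, 11.75, 11.97, 12.12, 12.12
The 2 values of 12.12 occupy positions 6–7 → each gets rank 7.
Method 2 values → pooled ranks: 11.54→2, 12.12→7, 11.97→5, 12.12→7
Rank sum = 2 + 7 + 5 + 7 = 21

21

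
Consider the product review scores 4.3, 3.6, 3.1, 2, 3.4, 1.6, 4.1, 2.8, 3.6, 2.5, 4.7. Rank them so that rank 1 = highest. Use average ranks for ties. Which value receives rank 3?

4.1

Sorted (descending): 4.7, 4.3, 4.1, 3.6, 3.6, 3.4, 3.1, 2.8, 2.5, 2, 1.6
The 2 values of 3.6 occupy positions 4–5 → average rank (4+5)/2 = 4.5.
Rank 3 → value 4.1.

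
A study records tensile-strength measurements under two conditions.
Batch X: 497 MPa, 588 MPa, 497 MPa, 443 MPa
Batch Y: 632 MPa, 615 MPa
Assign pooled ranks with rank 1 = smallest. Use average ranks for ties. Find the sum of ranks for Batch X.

10

Sorted (ascending): 443, 497, 497, 588, 615, 632
The 2 values of 497 occupy positions 2–3 → average rank (2+3)/2 = 2.5.
Batch X values → pooled ranks: 497→2.5, 588→4, 497→2.5, 443→1
Rank sum = 2.5 + 4 + 2.5 + 1 = 10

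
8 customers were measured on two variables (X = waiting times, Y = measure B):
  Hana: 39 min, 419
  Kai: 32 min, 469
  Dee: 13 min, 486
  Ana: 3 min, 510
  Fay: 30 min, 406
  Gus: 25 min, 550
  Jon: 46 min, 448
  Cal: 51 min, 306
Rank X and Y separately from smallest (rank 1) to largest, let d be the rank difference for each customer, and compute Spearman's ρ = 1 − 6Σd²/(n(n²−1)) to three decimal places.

Ranks of variable 1: 6, 5, 2, 1, 4, 3, 7, 8
Ranks of variable 2: 3, 5, 6, 7, 2, 8, 4, 1
d = r₁ − r₂: 3, 0, -4, -6, 2, -5, 3, 7
d²: 9, 0, 16, 36, 4, 25, 9, 49; Σd² = 148
ρ = 1 − 6·148/(8·63) = 1 − 888/504 = -0.762

-0.762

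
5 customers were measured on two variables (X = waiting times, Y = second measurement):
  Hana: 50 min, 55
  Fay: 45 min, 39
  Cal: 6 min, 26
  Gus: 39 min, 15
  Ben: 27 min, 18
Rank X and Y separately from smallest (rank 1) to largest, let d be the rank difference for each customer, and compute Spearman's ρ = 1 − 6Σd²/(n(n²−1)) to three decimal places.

0.600

Ranks of variable 1: 5, 4, 1, 3, 2
Ranks of variable 2: 5, 4, 3, 1, 2
d = r₁ − r₂: 0, 0, -2, 2, 0
d²: 0, 0, 4, 4, 0; Σd² = 8
ρ = 1 − 6·8/(5·24) = 1 − 48/120 = 0.600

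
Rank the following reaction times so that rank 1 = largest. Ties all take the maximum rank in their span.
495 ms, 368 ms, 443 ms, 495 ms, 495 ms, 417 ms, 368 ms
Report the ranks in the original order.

Sorted (descending): 495, 495, 495, 443, 417, 368, 368
The 3 values of 495 occupy positions 1–3 → each gets rank 3.
The 2 values of 368 occupy positions 6–7 → each gets rank 7.

3, 7, 4, 3, 3, 5, 7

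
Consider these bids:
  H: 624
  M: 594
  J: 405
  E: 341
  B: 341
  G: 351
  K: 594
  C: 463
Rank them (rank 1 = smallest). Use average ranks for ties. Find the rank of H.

Sorted (ascending): 341, 341, 351, 405, 463, 594, 594, 624
The 2 values of 341 occupy positions 1–2 → average rank (1+2)/2 = 1.5.
The 2 values of 594 occupy positions 6–7 → average rank (6+7)/2 = 6.5.
H has value 624 → rank 8.

8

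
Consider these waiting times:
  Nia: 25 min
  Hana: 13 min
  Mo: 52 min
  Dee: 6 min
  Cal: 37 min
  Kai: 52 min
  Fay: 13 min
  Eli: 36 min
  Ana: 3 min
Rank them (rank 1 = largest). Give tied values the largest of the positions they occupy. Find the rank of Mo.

2

Sorted (descending): 52, 52, 37, 36, 25, 13, 13, 6, 3
The 2 values of 52 occupy positions 1–2 → each gets rank 2.
The 2 values of 13 occupy positions 6–7 → each gets rank 7.
Mo has value 52 min → rank 2.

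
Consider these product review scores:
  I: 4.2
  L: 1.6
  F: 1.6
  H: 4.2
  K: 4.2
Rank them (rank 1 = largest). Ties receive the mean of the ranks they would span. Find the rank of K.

2

Sorted (descending): 4.2, 4.2, 4.2, 1.6, 1.6
The 3 values of 4.2 occupy positions 1–3 → average rank 2.
The 2 values of 1.6 occupy positions 4–5 → average rank (4+5)/2 = 4.5.
K has value 4.2 → rank 2.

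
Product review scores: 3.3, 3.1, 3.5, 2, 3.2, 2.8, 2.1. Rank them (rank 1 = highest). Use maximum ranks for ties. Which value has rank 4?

Sorted (descending): 3.5, 3.3, 3.2, 3.1, 2.8, 2.1, 2
No ties — each value takes its position as its rank.
Rank 4 → value 3.1.

3.1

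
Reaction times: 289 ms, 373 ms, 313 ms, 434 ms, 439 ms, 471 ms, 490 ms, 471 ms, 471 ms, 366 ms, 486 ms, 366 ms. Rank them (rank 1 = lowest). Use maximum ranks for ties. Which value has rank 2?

313

Sorted (ascending): 289, 313, 366, 366, 373, 434, 439, 471, 471, 471, 486, 490
The 2 values of 366 occupy positions 3–4 → each gets rank 4.
The 3 values of 471 occupy positions 8–10 → each gets rank 10.
Rank 2 → value 313.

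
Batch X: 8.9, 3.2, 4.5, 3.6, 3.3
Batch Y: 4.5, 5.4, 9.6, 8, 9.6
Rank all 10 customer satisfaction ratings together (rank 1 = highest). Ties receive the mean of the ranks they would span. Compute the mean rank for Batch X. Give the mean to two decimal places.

7.30

Sorted (descending): 9.6, 9.6, 8.9, 8, 5.4, 4.5, 4.5, 3.6, 3.3, 3.2
The 2 values of 9.6 occupy positions 1–2 → average rank (1+2)/2 = 1.5.
The 2 values of 4.5 occupy positions 6–7 → average rank (6+7)/2 = 6.5.
Batch X values → pooled ranks: 8.9→3, 3.2→10, 4.5→6.5, 3.6→8, 3.3→9
Mean rank = (3 + 10 + 6.5 + 8 + 9) / 5 = 7.30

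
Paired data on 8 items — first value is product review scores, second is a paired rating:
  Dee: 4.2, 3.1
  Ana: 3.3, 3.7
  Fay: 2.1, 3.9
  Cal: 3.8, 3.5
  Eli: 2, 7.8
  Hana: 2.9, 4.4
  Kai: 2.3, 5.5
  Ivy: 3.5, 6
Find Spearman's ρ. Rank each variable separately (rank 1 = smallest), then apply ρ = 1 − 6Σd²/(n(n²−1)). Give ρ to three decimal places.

-0.690

Ranks of variable 1: 8, 5, 2, 7, 1, 4, 3, 6
Ranks of variable 2: 1, 3, 4, 2, 8, 5, 6, 7
d = r₁ − r₂: 7, 2, -2, 5, -7, -1, -3, -1
d²: 49, 4, 4, 25, 49, 1, 9, 1; Σd² = 142
ρ = 1 − 6·142/(8·63) = 1 − 852/504 = -0.690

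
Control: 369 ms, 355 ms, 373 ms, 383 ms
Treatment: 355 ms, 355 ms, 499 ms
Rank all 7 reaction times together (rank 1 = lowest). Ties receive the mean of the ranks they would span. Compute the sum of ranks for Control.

17

Sorted (ascending): 355, 355, 355, 369, 373, 383, 499
The 3 values of 355 occupy positions 1–3 → average rank 2.
Control values → pooled ranks: 369→4, 355→2, 373→5, 383→6
Rank sum = 4 + 2 + 5 + 6 = 17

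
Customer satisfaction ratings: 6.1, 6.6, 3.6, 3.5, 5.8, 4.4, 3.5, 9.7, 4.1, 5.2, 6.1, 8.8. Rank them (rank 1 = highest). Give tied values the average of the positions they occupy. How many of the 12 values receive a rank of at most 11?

Sorted (descending): 9.7, 8.8, 6.6, 6.1, 6.1, 5.8, 5.2, 4.4, 4.1, 3.6, 3.5, 3.5
The 2 values of 6.1 occupy positions 4–5 → average rank (4+5)/2 = 4.5.
The 2 values of 3.5 occupy positions 11–12 → average rank (11+12)/2 = 11.5.
Ranks ≤ 11: {1, 2, 3, 4.5, 4.5, 6, 7, 8, 9, 10} → 10 values.

10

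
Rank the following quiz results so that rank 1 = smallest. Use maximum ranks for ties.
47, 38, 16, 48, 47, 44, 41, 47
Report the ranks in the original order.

7, 2, 1, 8, 7, 4, 3, 7

Sorted (ascending): 16, 38, 41, 44, 47, 47, 47, 48
The 3 values of 47 occupy positions 5–7 → each gets rank 7.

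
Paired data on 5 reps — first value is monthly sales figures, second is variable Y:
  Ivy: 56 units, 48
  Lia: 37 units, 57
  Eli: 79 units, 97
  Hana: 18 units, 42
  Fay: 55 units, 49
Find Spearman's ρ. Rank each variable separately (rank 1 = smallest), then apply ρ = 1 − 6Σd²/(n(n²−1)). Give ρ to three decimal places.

Ranks of variable 1: 4, 2, 5, 1, 3
Ranks of variable 2: 2, 4, 5, 1, 3
d = r₁ − r₂: 2, -2, 0, 0, 0
d²: 4, 4, 0, 0, 0; Σd² = 8
ρ = 1 − 6·8/(5·24) = 1 − 48/120 = 0.600

0.600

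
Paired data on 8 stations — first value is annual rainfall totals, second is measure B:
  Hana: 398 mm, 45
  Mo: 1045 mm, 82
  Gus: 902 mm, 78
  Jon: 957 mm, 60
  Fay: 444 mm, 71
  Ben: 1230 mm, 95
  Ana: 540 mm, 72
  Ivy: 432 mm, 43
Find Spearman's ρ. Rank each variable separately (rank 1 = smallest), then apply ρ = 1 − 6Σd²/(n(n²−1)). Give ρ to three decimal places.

0.833

Ranks of variable 1: 1, 7, 5, 6, 3, 8, 4, 2
Ranks of variable 2: 2, 7, 6, 3, 4, 8, 5, 1
d = r₁ − r₂: -1, 0, -1, 3, -1, 0, -1, 1
d²: 1, 0, 1, 9, 1, 0, 1, 1; Σd² = 14
ρ = 1 − 6·14/(8·63) = 1 − 84/504 = 0.833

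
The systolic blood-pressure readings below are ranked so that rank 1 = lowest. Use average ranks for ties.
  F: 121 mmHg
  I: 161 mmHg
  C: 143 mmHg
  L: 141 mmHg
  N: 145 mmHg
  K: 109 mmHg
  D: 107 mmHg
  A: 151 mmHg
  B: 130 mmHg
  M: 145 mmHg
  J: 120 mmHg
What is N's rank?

8.5

Sorted (ascending): 107, 109, 120, 121, 130, 141, 143, 145, 145, 151, 161
The 2 values of 145 occupy positions 8–9 → average rank (8+9)/2 = 8.5.
N has value 145 mmHg → rank 8.5.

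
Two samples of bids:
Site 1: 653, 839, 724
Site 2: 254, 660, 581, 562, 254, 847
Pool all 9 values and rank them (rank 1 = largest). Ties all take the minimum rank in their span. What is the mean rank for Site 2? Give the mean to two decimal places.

5.67

Sorted (descending): 847, 839, 724, 660, 653, 581, 562, 254, 254
The 2 values of 254 occupy positions 8–9 → each gets rank 8.
Site 2 values → pooled ranks: 254→8, 660→4, 581→6, 562→7, 254→8, 847→1
Mean rank = (8 + 4 + 6 + 7 + 8 + 1) / 6 = 5.67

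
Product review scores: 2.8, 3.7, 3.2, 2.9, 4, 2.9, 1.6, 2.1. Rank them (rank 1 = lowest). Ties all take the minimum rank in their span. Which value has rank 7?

3.7

Sorted (ascending): 1.6, 2.1, 2.8, 2.9, 2.9, 3.2, 3.7, 4
The 2 values of 2.9 occupy positions 4–5 → each gets rank 4.
Rank 7 → value 3.7.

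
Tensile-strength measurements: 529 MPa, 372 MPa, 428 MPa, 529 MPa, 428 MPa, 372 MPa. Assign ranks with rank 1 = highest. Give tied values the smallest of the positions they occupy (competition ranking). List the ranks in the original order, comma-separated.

Sorted (descending): 529, 529, 428, 428, 372, 372
The 2 values of 529 occupy positions 1–2 → each gets rank 1.
The 2 values of 428 occupy positions 3–4 → each gets rank 3.
The 2 values of 372 occupy positions 5–6 → each gets rank 5.

1, 5, 3, 1, 3, 5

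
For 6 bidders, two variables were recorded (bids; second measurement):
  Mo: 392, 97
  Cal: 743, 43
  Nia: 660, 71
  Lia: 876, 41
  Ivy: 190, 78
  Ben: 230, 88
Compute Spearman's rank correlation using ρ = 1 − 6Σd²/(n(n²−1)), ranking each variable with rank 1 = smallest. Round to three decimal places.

Ranks of variable 1: 3, 5, 4, 6, 1, 2
Ranks of variable 2: 6, 2, 3, 1, 4, 5
d = r₁ − r₂: -3, 3, 1, 5, -3, -3
d²: 9, 9, 1, 25, 9, 9; Σd² = 62
ρ = 1 − 6·62/(6·35) = 1 − 372/210 = -0.771

-0.771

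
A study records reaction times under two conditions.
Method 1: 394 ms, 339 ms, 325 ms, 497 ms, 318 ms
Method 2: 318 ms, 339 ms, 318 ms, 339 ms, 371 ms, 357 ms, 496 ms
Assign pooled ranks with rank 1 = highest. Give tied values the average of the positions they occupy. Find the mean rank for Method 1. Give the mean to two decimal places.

6.20

Sorted (descending): 497, 496, 394, 371, 357, 339, 339, 339, 325, 318, 318, 318
The 3 values of 339 occupy positions 6–8 → average rank 7.
The 3 values of 318 occupy positions 10–12 → average rank 11.
Method 1 values → pooled ranks: 394→3, 339→7, 325→9, 497→1, 318→11
Mean rank = (3 + 7 + 9 + 1 + 11) / 5 = 6.20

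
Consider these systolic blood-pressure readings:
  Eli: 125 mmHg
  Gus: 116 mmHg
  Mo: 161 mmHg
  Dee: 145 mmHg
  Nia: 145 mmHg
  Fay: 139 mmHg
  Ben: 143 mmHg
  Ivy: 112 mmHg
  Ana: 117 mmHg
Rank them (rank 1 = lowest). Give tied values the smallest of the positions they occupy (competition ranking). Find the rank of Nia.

Sorted (ascending): 112, 116, 117, 125, 139, 143, 145, 145, 161
The 2 values of 145 occupy positions 7–8 → each gets rank 7.
Nia has value 145 mmHg → rank 7.

7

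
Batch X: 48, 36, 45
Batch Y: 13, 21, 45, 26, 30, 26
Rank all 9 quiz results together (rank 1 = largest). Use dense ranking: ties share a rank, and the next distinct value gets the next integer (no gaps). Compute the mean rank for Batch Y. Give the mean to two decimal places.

4.83

Sorted (descending): 48, 45, 45, 36, 30, 26, 26, 21, 13
The 2 values of 45 share dense rank 2.
The 2 values of 26 share dense rank 5.
Remaining distinct values take the next consecutive integers.
Batch Y values → pooled ranks: 13→7, 21→6, 45→2, 26→5, 30→4, 26→5
Mean rank = (7 + 6 + 2 + 5 + 4 + 5) / 6 = 4.83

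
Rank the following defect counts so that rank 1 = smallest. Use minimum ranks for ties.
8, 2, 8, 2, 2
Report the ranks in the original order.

4, 1, 4, 1, 1

Sorted (ascending): 2, 2, 2, 8, 8
The 3 values of 2 occupy positions 1–3 → each gets rank 1.
The 2 values of 8 occupy positions 4–5 → each gets rank 4.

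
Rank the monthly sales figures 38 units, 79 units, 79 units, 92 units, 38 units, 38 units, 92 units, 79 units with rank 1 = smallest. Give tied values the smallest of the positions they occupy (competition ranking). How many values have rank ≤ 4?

Sorted (ascending): 38, 38, 38, 79, 79, 79, 92, 92
The 3 values of 38 occupy positions 1–3 → each gets rank 1.
The 3 values of 79 occupy positions 4–6 → each gets rank 4.
The 2 values of 92 occupy positions 7–8 → each gets rank 7.
Ranks ≤ 4: {1, 1, 1, 4, 4, 4} → 6 values.

6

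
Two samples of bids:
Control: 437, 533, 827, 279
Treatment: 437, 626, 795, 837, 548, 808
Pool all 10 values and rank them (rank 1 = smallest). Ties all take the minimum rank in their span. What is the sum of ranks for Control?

Sorted (ascending): 279, 437, 437, 533, 548, 626, 795, 808, 827, 837
The 2 values of 437 occupy positions 2–3 → each gets rank 2.
Control values → pooled ranks: 437→2, 533→4, 827→9, 279→1
Rank sum = 2 + 4 + 9 + 1 = 16

16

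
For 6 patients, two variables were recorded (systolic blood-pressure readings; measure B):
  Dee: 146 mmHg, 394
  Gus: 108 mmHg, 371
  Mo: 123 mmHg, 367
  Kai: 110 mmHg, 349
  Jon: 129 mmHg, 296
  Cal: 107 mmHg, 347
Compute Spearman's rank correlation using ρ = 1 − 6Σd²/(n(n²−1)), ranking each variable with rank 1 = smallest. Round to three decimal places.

0.257

Ranks of variable 1: 6, 2, 4, 3, 5, 1
Ranks of variable 2: 6, 5, 4, 3, 1, 2
d = r₁ − r₂: 0, -3, 0, 0, 4, -1
d²: 0, 9, 0, 0, 16, 1; Σd² = 26
ρ = 1 − 6·26/(6·35) = 1 − 156/210 = 0.257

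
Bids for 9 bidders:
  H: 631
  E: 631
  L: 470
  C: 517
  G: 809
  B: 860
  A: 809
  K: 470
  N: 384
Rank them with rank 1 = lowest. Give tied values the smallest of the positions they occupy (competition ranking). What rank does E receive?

5

Sorted (ascending): 384, 470, 470, 517, 631, 631, 809, 809, 860
The 2 values of 470 occupy positions 2–3 → each gets rank 2.
The 2 values of 631 occupy positions 5–6 → each gets rank 5.
The 2 values of 809 occupy positions 7–8 → each gets rank 7.
E has value 631 → rank 5.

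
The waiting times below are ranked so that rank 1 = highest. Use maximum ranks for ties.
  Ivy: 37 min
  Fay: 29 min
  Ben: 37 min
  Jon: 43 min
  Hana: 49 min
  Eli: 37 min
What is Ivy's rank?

5

Sorted (descending): 49, 43, 37, 37, 37, 29
The 3 values of 37 occupy positions 3–5 → each gets rank 5.
Ivy has value 37 min → rank 5.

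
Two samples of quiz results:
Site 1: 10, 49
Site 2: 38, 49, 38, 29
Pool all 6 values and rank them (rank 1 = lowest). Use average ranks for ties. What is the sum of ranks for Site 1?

Sorted (ascending): 10, 29, 38, 38, 49, 49
The 2 values of 38 occupy positions 3–4 → average rank (3+4)/2 = 3.5.
The 2 values of 49 occupy positions 5–6 → average rank (5+6)/2 = 5.5.
Site 1 values → pooled ranks: 10→1, 49→5.5
Rank sum = 1 + 5.5 = 6.5

6.5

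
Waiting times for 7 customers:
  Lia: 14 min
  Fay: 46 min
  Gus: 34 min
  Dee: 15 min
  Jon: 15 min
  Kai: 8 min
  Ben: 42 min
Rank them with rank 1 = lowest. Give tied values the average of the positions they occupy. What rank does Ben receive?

Sorted (ascending): 8, 14, 15, 15, 34, 42, 46
The 2 values of 15 occupy positions 3–4 → average rank (3+4)/2 = 3.5.
Ben has value 42 min → rank 6.

6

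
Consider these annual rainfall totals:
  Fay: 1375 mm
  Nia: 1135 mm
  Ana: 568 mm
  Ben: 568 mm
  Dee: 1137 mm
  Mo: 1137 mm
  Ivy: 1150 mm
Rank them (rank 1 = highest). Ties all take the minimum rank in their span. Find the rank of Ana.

Sorted (descending): 1375, 1150, 1137, 1137, 1135, 568, 568
The 2 values of 1137 occupy positions 3–4 → each gets rank 3.
The 2 values of 568 occupy positions 6–7 → each gets rank 6.
Ana has value 568 mm → rank 6.

6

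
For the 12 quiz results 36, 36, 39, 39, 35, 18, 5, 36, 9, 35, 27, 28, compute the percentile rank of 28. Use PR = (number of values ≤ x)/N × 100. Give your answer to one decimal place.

N = 12.
Strictly below 28: 4. Equal to 28: 1.
PR = 5/12 × 100 = 41.7

41.7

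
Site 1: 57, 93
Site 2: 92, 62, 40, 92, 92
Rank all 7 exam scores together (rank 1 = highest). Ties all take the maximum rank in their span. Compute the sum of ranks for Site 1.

7

Sorted (descending): 93, 92, 92, 92, 62, 57, 40
The 3 values of 92 occupy positions 2–4 → each gets rank 4.
Site 1 values → pooled ranks: 57→6, 93→1
Rank sum = 6 + 1 = 7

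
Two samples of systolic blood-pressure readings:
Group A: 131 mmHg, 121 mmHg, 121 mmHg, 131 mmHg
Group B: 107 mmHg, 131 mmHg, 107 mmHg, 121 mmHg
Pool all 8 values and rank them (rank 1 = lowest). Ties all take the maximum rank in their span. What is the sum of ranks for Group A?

Sorted (ascending): 107, 107, 121, 121, 121, 131, 131, 131
The 2 values of 107 occupy positions 1–2 → each gets rank 2.
The 3 values of 121 occupy positions 3–5 → each gets rank 5.
The 3 values of 131 occupy positions 6–8 → each gets rank 8.
Group A values → pooled ranks: 131→8, 121→5, 121→5, 131→8
Rank sum = 8 + 5 + 5 + 8 = 26

26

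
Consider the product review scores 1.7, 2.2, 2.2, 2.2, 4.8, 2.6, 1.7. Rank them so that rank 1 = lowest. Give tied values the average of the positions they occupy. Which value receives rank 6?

2.6

Sorted (ascending): 1.7, 1.7, 2.2, 2.2, 2.2, 2.6, 4.8
The 2 values of 1.7 occupy positions 1–2 → average rank (1+2)/2 = 1.5.
The 3 values of 2.2 occupy positions 3–5 → average rank 4.
Rank 6 → value 2.6.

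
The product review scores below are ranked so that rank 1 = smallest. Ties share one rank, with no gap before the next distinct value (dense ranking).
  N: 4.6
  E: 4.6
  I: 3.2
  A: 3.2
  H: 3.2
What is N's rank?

2

Sorted (ascending): 3.2, 3.2, 3.2, 4.6, 4.6
The 3 values of 3.2 share dense rank 1.
The 2 values of 4.6 share dense rank 2.
N has value 4.6 → rank 2.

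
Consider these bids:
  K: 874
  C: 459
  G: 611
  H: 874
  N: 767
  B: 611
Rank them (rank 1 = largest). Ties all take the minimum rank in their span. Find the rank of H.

Sorted (descending): 874, 874, 767, 611, 611, 459
The 2 values of 874 occupy positions 1–2 → each gets rank 1.
The 2 values of 611 occupy positions 4–5 → each gets rank 4.
H has value 874 → rank 1.

1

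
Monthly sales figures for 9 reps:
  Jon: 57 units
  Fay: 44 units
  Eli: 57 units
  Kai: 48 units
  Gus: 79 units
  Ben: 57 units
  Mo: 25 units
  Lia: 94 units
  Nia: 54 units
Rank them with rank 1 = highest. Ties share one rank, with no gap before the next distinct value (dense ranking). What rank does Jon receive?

3

Sorted (descending): 94, 79, 57, 57, 57, 54, 48, 44, 25
The 3 values of 57 share dense rank 3.
Remaining distinct values take the next consecutive integers.
Jon has value 57 units → rank 3.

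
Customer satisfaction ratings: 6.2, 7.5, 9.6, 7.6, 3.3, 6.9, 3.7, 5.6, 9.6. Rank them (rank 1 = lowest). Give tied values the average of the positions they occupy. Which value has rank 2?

3.7

Sorted (ascending): 3.3, 3.7, 5.6, 6.2, 6.9, 7.5, 7.6, 9.6, 9.6
The 2 values of 9.6 occupy positions 8–9 → average rank (8+9)/2 = 8.5.
Rank 2 → value 3.7.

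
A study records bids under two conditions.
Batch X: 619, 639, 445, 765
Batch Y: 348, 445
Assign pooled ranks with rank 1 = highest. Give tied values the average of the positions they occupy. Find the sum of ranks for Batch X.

Sorted (descending): 765, 639, 619, 445, 445, 348
The 2 values of 445 occupy positions 4–5 → average rank (4+5)/2 = 4.5.
Batch X values → pooled ranks: 619→3, 639→2, 445→4.5, 765→1
Rank sum = 3 + 2 + 4.5 + 1 = 10.5

10.5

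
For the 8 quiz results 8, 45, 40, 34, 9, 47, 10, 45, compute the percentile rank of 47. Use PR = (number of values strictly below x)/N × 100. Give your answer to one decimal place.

N = 8.
Strictly below 47: 7. Equal to 47: 1.
PR = 7/8 × 100 = 87.5

87.5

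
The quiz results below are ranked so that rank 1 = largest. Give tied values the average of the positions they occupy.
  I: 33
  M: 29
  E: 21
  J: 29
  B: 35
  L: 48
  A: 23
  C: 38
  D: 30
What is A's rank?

Sorted (descending): 48, 38, 35, 33, 30, 29, 29, 23, 21
The 2 values of 29 occupy positions 6–7 → average rank (6+7)/2 = 6.5.
A has value 23 → rank 8.

8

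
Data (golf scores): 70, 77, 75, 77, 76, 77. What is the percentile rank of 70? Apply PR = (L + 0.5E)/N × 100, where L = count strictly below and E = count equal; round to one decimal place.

N = 6.
Strictly below 70: 0. Equal to 70: 1.
PR = (0 + 0.5·1)/6 × 100 = 8.3

8.3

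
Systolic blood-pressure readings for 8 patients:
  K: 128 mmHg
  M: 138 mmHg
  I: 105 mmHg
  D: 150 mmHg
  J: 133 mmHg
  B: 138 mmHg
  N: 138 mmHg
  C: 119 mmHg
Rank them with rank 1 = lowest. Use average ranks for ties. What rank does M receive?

Sorted (ascending): 105, 119, 128, 133, 138, 138, 138, 150
The 3 values of 138 occupy positions 5–7 → average rank 6.
M has value 138 mmHg → rank 6.

6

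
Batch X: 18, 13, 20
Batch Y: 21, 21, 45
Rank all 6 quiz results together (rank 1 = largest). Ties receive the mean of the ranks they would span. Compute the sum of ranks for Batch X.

Sorted (descending): 45, 21, 21, 20, 18, 13
The 2 values of 21 occupy positions 2–3 → average rank (2+3)/2 = 2.5.
Batch X values → pooled ranks: 18→5, 13→6, 20→4
Rank sum = 5 + 6 + 4 = 15

15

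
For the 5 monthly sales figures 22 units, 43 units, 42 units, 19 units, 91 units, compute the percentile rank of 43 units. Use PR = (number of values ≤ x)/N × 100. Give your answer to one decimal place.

80.0

N = 5.
Strictly below 43: 3. Equal to 43: 1.
PR = 4/5 × 100 = 80.0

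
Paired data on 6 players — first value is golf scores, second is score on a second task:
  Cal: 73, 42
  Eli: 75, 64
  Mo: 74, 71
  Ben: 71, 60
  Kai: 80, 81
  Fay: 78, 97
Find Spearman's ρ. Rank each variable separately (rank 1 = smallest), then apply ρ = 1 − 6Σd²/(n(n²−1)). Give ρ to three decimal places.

0.829

Ranks of variable 1: 2, 4, 3, 1, 6, 5
Ranks of variable 2: 1, 3, 4, 2, 5, 6
d = r₁ − r₂: 1, 1, -1, -1, 1, -1
d²: 1, 1, 1, 1, 1, 1; Σd² = 6
ρ = 1 − 6·6/(6·35) = 1 − 36/210 = 0.829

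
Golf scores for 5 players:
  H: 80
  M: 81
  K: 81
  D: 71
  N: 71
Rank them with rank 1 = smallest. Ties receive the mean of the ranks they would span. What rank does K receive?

4.5

Sorted (ascending): 71, 71, 80, 81, 81
The 2 values of 71 occupy positions 1–2 → average rank (1+2)/2 = 1.5.
The 2 values of 81 occupy positions 4–5 → average rank (4+5)/2 = 4.5.
K has value 81 → rank 4.5.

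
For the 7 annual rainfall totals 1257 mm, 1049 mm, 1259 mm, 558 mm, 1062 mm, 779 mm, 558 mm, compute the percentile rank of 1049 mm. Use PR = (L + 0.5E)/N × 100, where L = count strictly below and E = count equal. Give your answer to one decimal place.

N = 7.
Strictly below 1049: 3. Equal to 1049: 1.
PR = (3 + 0.5·1)/7 × 100 = 50.0

50.0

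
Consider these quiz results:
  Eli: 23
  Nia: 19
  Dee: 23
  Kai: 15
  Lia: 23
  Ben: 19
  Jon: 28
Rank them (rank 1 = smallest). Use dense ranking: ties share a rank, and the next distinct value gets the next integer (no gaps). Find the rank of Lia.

Sorted (ascending): 15, 19, 19, 23, 23, 23, 28
The 2 values of 19 share dense rank 2.
The 3 values of 23 share dense rank 3.
Remaining distinct values take the next consecutive integers.
Lia has value 23 → rank 3.

3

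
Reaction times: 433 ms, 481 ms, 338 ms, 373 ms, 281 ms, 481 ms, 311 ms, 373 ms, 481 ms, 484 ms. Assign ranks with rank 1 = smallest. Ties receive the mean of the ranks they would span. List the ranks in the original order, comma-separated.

6, 8, 3, 4.5, 1, 8, 2, 4.5, 8, 10

Sorted (ascending): 281, 311, 338, 373, 373, 433, 481, 481, 481, 484
The 2 values of 373 occupy positions 4–5 → average rank (4+5)/2 = 4.5.
The 3 values of 481 occupy positions 7–9 → average rank 8.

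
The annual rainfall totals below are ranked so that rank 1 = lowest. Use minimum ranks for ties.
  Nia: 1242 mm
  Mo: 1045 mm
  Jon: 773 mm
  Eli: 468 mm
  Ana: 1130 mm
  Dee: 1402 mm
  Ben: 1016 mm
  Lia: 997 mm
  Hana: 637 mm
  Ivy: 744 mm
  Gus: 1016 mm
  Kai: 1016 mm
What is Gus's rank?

Sorted (ascending): 468, 637, 744, 773, 997, 1016, 1016, 1016, 1045, 1130, 1242, 1402
The 3 values of 1016 occupy positions 6–8 → each gets rank 6.
Gus has value 1016 mm → rank 6.

6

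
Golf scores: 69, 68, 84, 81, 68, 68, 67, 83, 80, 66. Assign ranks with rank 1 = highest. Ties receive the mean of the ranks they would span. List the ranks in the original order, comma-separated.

5, 7, 1, 3, 7, 7, 9, 2, 4, 10

Sorted (descending): 84, 83, 81, 80, 69, 68, 68, 68, 67, 66
The 3 values of 68 occupy positions 6–8 → average rank 7.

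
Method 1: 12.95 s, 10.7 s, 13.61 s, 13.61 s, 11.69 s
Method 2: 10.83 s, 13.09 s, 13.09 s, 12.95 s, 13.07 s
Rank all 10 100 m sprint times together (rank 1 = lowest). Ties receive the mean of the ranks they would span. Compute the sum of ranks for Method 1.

Sorted (ascending): 10.7, 10.83, 11.69, 12.95, 12.95, 13.07, 13.09, 13.09, 13.61, 13.61
The 2 values of 12.95 occupy positions 4–5 → average rank (4+5)/2 = 4.5.
The 2 values of 13.09 occupy positions 7–8 → average rank (7+8)/2 = 7.5.
The 2 values of 13.61 occupy positions 9–10 → average rank (9+10)/2 = 9.5.
Method 1 values → pooled ranks: 12.95→4.5, 10.7→1, 13.61→9.5, 13.61→9.5, 11.69→3
Rank sum = 4.5 + 1 + 9.5 + 9.5 + 3 = 27.5

27.5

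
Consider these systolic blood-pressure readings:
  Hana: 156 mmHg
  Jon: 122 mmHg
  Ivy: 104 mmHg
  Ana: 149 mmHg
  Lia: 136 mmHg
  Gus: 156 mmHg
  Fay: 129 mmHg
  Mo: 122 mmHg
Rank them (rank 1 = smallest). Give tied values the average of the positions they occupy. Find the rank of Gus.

7.5

Sorted (ascending): 104, 122, 122, 129, 136, 149, 156, 156
The 2 values of 122 occupy positions 2–3 → average rank (2+3)/2 = 2.5.
The 2 values of 156 occupy positions 7–8 → average rank (7+8)/2 = 7.5.
Gus has value 156 mmHg → rank 7.5.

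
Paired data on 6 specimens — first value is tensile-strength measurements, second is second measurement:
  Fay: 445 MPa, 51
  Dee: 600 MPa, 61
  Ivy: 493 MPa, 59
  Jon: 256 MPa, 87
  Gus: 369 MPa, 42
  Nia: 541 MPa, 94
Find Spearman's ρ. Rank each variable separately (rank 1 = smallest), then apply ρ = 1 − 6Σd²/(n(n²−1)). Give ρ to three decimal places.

0.314

Ranks of variable 1: 3, 6, 4, 1, 2, 5
Ranks of variable 2: 2, 4, 3, 5, 1, 6
d = r₁ − r₂: 1, 2, 1, -4, 1, -1
d²: 1, 4, 1, 16, 1, 1; Σd² = 24
ρ = 1 − 6·24/(6·35) = 1 − 144/210 = 0.314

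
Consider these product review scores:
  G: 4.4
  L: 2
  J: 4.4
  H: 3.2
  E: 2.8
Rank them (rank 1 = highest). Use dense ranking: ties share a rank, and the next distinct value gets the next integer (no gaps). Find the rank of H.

Sorted (descending): 4.4, 4.4, 3.2, 2.8, 2
The 2 values of 4.4 share dense rank 1.
Remaining distinct values take the next consecutive integers.
H has value 3.2 → rank 2.

2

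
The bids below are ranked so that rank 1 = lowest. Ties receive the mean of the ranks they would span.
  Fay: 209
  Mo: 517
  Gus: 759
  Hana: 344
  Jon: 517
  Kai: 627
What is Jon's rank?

Sorted (ascending): 209, 344, 517, 517, 627, 759
The 2 values of 517 occupy positions 3–4 → average rank (3+4)/2 = 3.5.
Jon has value 517 → rank 3.5.

3.5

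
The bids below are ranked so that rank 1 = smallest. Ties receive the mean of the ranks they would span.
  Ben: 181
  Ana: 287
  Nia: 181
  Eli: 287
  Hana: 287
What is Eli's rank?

Sorted (ascending): 181, 181, 287, 287, 287
The 2 values of 181 occupy positions 1–2 → average rank (1+2)/2 = 1.5.
The 3 values of 287 occupy positions 3–5 → average rank 4.
Eli has value 287 → rank 4.

4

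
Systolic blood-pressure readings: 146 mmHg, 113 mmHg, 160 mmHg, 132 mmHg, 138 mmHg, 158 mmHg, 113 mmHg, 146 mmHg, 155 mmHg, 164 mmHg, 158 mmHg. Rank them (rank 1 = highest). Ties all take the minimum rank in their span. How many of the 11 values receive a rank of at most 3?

Sorted (descending): 164, 160, 158, 158, 155, 146, 146, 138, 132, 113, 113
The 2 values of 158 occupy positions 3–4 → each gets rank 3.
The 2 values of 146 occupy positions 6–7 → each gets rank 6.
The 2 values of 113 occupy positions 10–11 → each gets rank 10.
Ranks ≤ 3: {1, 2, 3, 3} → 4 values.

4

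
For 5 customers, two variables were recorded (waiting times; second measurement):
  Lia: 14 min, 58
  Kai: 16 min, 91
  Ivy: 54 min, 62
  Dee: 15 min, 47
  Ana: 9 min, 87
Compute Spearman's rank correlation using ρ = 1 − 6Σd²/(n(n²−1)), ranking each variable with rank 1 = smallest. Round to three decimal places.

0.100

Ranks of variable 1: 2, 4, 5, 3, 1
Ranks of variable 2: 2, 5, 3, 1, 4
d = r₁ − r₂: 0, -1, 2, 2, -3
d²: 0, 1, 4, 4, 9; Σd² = 18
ρ = 1 − 6·18/(5·24) = 1 − 108/120 = 0.100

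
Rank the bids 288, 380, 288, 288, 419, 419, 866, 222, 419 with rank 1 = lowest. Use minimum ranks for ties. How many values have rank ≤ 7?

8

Sorted (ascending): 222, 288, 288, 288, 380, 419, 419, 419, 866
The 3 values of 288 occupy positions 2–4 → each gets rank 2.
The 3 values of 419 occupy positions 6–8 → each gets rank 6.
Ranks ≤ 7: {1, 2, 2, 2, 5, 6, 6, 6} → 8 values.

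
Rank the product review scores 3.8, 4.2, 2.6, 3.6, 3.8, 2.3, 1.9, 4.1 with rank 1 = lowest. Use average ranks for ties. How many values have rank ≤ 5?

4

Sorted (ascending): 1.9, 2.3, 2.6, 3.6, 3.8, 3.8, 4.1, 4.2
The 2 values of 3.8 occupy positions 5–6 → average rank (5+6)/2 = 5.5.
Ranks ≤ 5: {1, 2, 3, 4} → 4 values.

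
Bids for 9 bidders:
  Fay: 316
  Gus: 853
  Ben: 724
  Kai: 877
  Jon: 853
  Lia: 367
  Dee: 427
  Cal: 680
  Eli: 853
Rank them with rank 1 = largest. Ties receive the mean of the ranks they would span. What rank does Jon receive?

Sorted (descending): 877, 853, 853, 853, 724, 680, 427, 367, 316
The 3 values of 853 occupy positions 2–4 → average rank 3.
Jon has value 853 → rank 3.

3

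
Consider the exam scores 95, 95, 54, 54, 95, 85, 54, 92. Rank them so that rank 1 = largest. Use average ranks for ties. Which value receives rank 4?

Sorted (descending): 95, 95, 95, 92, 85, 54, 54, 54
The 3 values of 95 occupy positions 1–3 → average rank 2.
The 3 values of 54 occupy positions 6–8 → average rank 7.
Rank 4 → value 92.

92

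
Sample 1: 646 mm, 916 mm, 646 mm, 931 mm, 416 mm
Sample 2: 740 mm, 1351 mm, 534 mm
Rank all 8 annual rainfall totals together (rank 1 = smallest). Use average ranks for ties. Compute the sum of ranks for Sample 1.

Sorted (ascending): 416, 534, 646, 646, 740, 916, 931, 1351
The 2 values of 646 occupy positions 3–4 → average rank (3+4)/2 = 3.5.
Sample 1 values → pooled ranks: 646→3.5, 916→6, 646→3.5, 931→7, 416→1
Rank sum = 3.5 + 6 + 3.5 + 7 + 1 = 21

21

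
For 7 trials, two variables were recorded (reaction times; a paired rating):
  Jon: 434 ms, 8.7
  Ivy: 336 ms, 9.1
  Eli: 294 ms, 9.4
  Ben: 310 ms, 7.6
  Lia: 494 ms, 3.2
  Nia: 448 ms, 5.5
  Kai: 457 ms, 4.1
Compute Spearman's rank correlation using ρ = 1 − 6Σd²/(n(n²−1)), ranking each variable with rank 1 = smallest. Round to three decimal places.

Ranks of variable 1: 4, 3, 1, 2, 7, 5, 6
Ranks of variable 2: 5, 6, 7, 4, 1, 3, 2
d = r₁ − r₂: -1, -3, -6, -2, 6, 2, 4
d²: 1, 9, 36, 4, 36, 4, 16; Σd² = 106
ρ = 1 − 6·106/(7·48) = 1 − 636/336 = -0.893

-0.893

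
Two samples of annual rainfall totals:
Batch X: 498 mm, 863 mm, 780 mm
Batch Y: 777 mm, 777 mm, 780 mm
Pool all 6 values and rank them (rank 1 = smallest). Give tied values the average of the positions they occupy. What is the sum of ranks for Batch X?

11.5

Sorted (ascending): 498, 777, 777, 780, 780, 863
The 2 values of 777 occupy positions 2–3 → average rank (2+3)/2 = 2.5.
The 2 values of 780 occupy positions 4–5 → average rank (4+5)/2 = 4.5.
Batch X values → pooled ranks: 498→1, 863→6, 780→4.5
Rank sum = 1 + 6 + 4.5 = 11.5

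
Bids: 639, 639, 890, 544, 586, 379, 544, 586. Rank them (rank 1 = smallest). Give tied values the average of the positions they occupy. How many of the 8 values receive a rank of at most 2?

Sorted (ascending): 379, 544, 544, 586, 586, 639, 639, 890
The 2 values of 544 occupy positions 2–3 → average rank (2+3)/2 = 2.5.
The 2 values of 586 occupy positions 4–5 → average rank (4+5)/2 = 4.5.
The 2 values of 639 occupy positions 6–7 → average rank (6+7)/2 = 6.5.
Ranks ≤ 2: {1} → 1 value.

1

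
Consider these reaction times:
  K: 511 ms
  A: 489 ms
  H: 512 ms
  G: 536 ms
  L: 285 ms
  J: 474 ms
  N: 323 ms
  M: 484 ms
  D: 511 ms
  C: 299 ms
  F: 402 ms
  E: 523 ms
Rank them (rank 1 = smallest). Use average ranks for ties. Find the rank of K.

8.5

Sorted (ascending): 285, 299, 323, 402, 474, 484, 489, 511, 511, 512, 523, 536
The 2 values of 511 occupy positions 8–9 → average rank (8+9)/2 = 8.5.
K has value 511 ms → rank 8.5.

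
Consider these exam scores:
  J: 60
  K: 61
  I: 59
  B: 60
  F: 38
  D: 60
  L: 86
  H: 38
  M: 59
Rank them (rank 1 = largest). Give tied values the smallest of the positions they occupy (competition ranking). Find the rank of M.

6

Sorted (descending): 86, 61, 60, 60, 60, 59, 59, 38, 38
The 3 values of 60 occupy positions 3–5 → each gets rank 3.
The 2 values of 59 occupy positions 6–7 → each gets rank 6.
The 2 values of 38 occupy positions 8–9 → each gets rank 8.
M has value 59 → rank 6.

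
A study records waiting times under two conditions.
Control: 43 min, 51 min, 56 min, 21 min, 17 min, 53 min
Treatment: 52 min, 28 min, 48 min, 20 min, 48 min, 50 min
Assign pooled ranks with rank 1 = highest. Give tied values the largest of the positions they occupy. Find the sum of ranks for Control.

Sorted (descending): 56, 53, 52, 51, 50, 48, 48, 43, 28, 21, 20, 17
The 2 values of 48 occupy positions 6–7 → each gets rank 7.
Control values → pooled ranks: 43→8, 51→4, 56→1, 21→10, 17→12, 53→2
Rank sum = 8 + 4 + 1 + 10 + 12 + 2 = 37

37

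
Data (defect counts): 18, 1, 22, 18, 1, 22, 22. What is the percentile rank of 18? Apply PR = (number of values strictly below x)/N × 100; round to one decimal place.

N = 7.
Strictly below 18: 2. Equal to 18: 2.
PR = 2/7 × 100 = 28.6

28.6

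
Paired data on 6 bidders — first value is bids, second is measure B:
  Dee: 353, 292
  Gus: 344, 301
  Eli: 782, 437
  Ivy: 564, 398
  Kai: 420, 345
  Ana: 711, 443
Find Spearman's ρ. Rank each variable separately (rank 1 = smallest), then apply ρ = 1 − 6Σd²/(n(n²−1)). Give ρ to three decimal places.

Ranks of variable 1: 2, 1, 6, 4, 3, 5
Ranks of variable 2: 1, 2, 5, 4, 3, 6
d = r₁ − r₂: 1, -1, 1, 0, 0, -1
d²: 1, 1, 1, 0, 0, 1; Σd² = 4
ρ = 1 − 6·4/(6·35) = 1 − 24/210 = 0.886

0.886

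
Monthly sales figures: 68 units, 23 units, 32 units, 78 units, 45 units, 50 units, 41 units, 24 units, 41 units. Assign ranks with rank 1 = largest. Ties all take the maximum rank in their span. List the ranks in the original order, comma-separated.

Sorted (descending): 78, 68, 50, 45, 41, 41, 32, 24, 23
The 2 values of 41 occupy positions 5–6 → each gets rank 6.

2, 9, 7, 1, 4, 3, 6, 8, 6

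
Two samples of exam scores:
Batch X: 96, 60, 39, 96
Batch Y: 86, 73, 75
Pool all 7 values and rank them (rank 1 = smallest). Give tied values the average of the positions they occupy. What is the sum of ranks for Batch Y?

Sorted (ascending): 39, 60, 73, 75, 86, 96, 96
The 2 values of 96 occupy positions 6–7 → average rank (6+7)/2 = 6.5.
Batch Y values → pooled ranks: 86→5, 73→3, 75→4
Rank sum = 5 + 3 + 4 = 12

12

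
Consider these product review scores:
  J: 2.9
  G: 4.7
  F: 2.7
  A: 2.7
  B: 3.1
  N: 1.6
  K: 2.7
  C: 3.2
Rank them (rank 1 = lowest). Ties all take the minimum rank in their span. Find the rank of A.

Sorted (ascending): 1.6, 2.7, 2.7, 2.7, 2.9, 3.1, 3.2, 4.7
The 3 values of 2.7 occupy positions 2–4 → each gets rank 2.
A has value 2.7 → rank 2.

2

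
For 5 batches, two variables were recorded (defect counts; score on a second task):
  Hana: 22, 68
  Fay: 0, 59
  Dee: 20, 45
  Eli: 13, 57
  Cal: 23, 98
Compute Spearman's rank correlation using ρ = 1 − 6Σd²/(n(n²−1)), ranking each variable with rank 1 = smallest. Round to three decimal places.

0.600

Ranks of variable 1: 4, 1, 3, 2, 5
Ranks of variable 2: 4, 3, 1, 2, 5
d = r₁ − r₂: 0, -2, 2, 0, 0
d²: 0, 4, 4, 0, 0; Σd² = 8
ρ = 1 − 6·8/(5·24) = 1 − 48/120 = 0.600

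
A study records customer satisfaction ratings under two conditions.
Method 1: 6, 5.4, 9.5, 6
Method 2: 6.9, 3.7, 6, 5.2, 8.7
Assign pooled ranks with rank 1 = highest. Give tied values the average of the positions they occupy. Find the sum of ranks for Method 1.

18

Sorted (descending): 9.5, 8.7, 6.9, 6, 6, 6, 5.4, 5.2, 3.7
The 3 values of 6 occupy positions 4–6 → average rank 5.
Method 1 values → pooled ranks: 6→5, 5.4→7, 9.5→1, 6→5
Rank sum = 5 + 7 + 1 + 5 = 18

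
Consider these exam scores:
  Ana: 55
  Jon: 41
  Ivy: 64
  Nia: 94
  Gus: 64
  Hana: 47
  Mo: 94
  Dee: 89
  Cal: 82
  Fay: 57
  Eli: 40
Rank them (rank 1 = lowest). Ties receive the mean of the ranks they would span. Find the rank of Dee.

9

Sorted (ascending): 40, 41, 47, 55, 57, 64, 64, 82, 89, 94, 94
The 2 values of 64 occupy positions 6–7 → average rank (6+7)/2 = 6.5.
The 2 values of 94 occupy positions 10–11 → average rank (10+11)/2 = 10.5.
Dee has value 89 → rank 9.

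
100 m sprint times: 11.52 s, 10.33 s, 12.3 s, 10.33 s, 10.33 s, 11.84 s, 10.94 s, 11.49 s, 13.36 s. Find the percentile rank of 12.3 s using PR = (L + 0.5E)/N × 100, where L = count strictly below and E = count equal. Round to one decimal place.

N = 9.
Strictly below 12.3: 7. Equal to 12.3: 1.
PR = (7 + 0.5·1)/9 × 100 = 83.3

83.3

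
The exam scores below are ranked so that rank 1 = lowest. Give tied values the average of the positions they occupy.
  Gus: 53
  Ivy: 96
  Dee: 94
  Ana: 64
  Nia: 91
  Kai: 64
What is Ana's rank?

2.5

Sorted (ascending): 53, 64, 64, 91, 94, 96
The 2 values of 64 occupy positions 2–3 → average rank (2+3)/2 = 2.5.
Ana has value 64 → rank 2.5.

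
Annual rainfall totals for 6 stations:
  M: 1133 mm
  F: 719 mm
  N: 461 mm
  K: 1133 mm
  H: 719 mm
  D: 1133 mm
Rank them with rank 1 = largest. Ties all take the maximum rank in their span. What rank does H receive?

Sorted (descending): 1133, 1133, 1133, 719, 719, 461
The 3 values of 1133 occupy positions 1–3 → each gets rank 3.
The 2 values of 719 occupy positions 4–5 → each gets rank 5.
H has value 719 mm → rank 5.

5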